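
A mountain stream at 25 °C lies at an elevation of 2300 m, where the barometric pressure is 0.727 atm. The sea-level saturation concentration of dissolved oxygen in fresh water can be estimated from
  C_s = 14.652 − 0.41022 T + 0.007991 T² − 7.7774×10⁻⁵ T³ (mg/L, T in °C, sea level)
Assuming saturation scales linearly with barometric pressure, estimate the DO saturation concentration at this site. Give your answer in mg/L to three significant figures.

C_s ≈ 5.94 mg/L

At sea level: C_s = 14.652 − 0.41022×25 + 0.007991×25² − 7.7774×10⁻⁵×25³ = 8.176 mg/L.
Pressure correction: C_s' = 8.176 × 0.727 = 5.944 mg/L.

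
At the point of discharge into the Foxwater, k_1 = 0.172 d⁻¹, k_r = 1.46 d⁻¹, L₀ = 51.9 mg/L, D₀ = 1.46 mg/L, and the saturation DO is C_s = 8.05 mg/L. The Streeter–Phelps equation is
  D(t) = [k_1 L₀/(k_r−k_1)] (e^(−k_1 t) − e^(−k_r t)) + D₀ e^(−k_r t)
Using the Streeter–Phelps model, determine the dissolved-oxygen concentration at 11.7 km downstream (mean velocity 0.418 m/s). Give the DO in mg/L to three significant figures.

Travel time t = x/v = 11.7 km / (0.418 m/s) = 11700 m / 0.418 m/s = 27990 s = 0.3240 d.
k_1 L₀/(k_r−k_1) = 0.172×51.9/(1.46−0.172) = 8.927/1.288 = 6.931 mg/L.
e^(−k_1 t) = e^(−0.172×0.3240) = 0.9458; e^(−k_r t) = e^(−1.46×0.3240) = 0.6231.
D = 6.931 × (0.9458 − 0.6231) + 1.46 × 0.6231 = 2.236 + 0.9098 = 3.146 mg/L.
DO = C_s − D = 8.05 − 3.146 = 4.904 mg/L.

DO ≈ 4.90 mg/L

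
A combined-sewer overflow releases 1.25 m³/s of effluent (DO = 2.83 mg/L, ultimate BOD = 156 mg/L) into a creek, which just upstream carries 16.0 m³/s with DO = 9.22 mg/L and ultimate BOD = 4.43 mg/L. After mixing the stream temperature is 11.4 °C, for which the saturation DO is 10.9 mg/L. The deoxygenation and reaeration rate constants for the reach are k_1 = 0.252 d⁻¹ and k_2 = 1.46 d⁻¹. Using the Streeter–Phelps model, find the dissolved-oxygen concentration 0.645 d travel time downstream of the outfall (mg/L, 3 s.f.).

Mixed DO = (16.0×9.22 + 1.25×2.83)/(16.0+1.25) = 151.1/17.25 = 8.757 mg/L.
Mixed L₀ = (16.0×4.43 + 1.25×156)/(17.25) = 265.9/17.25 = 15.41 mg/L.
Initial deficit D₀ = C_s − DO₀ = 10.9 − 8.757 = 2.143 mg/L.
D(0.645) = [0.252×15.41/(1.46−0.252)](e^(−0.252×0.645) − e^(−1.46×0.645)) + 2.143 e^(−1.46×0.645)
= 3.215 × (0.8500 − 0.3900) + 2.143 × 0.3900 = 2.315 mg/L.
DO = 10.9 − 2.315 = 8.585 mg/L.

DO ≈ 8.59 mg/L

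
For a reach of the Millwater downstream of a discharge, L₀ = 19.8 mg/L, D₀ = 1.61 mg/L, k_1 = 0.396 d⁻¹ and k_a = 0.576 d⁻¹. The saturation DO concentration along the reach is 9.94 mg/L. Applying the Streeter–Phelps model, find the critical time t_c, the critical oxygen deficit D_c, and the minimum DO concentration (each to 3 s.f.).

t_c ≈ 1.87 d; D_c ≈ 6.49 mg/L; min DO ≈ 3.45 mg/L

t_c = [1/(k_a−k_1)] ln[(k_a/k_1)(1 − D₀(k_a−k_1)/(k_1 L₀))]
= [1/(0.576−0.396)] ln[(0.576/0.396)(1 − 1.61×0.1800/(0.396×19.8))]
= (1/0.1800) ln[1.455 × 0.9630] = 5.556 × ln(1.401) = 5.556 × 0.3370 = 1.872 d.
L(t_c) = L₀ e^(−k_1 t_c) = 19.8 × 0.4764 = 9.433 mg/L, and at the critical point k_a D_c = k_1 L, so D_c = (0.396/0.576) × 9.433 = 6.485 mg/L.
Minimum DO = C_s − D_c = 9.94 − 6.485 = 3.455 mg/L.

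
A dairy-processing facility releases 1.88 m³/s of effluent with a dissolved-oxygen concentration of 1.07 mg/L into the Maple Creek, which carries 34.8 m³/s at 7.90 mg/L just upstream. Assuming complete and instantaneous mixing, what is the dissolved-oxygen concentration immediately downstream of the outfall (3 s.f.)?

Flow-weighted mixing: C = (Q_r C_r + Q_w C_w)/(Q_r + Q_w)
= (34.8×7.90 + 1.88×1.07)/(34.8 + 1.88) = 276.9/36.68 = 7.550 mg/L.

7.55 mg/L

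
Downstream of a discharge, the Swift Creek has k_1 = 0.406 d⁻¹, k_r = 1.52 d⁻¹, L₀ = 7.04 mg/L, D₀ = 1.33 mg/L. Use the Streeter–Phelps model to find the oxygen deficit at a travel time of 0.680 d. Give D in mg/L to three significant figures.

k_1 L₀/(k_r−k_1) = 0.406×7.04/(1.52−0.406) = 2.858/1.114 = 2.566 mg/L.
e^(−k_1 t) = e^(−0.406×0.6800) = 0.7588; e^(−k_r t) = e^(−1.52×0.6800) = 0.3557.
D = 2.566 × (0.7588 − 0.3557) + 1.33 × 0.3557 = 1.034 + 0.4731 = 1.507 mg/L.

D ≈ 1.51 mg/L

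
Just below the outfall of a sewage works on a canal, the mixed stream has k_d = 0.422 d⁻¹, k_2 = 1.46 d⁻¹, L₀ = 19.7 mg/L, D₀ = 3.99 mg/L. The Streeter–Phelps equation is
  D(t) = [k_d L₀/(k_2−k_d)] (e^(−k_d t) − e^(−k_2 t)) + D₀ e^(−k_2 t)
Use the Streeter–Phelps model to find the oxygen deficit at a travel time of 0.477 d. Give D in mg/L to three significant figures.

D ≈ 4.55 mg/L

k_d L₀/(k_2−k_d) = 0.422×19.7/(1.46−0.422) = 8.313/1.038 = 8.009 mg/L.
e^(−k_d t) = e^(−0.422×0.4770) = 0.8177; e^(−k_2 t) = e^(−1.46×0.4770) = 0.4984.
D = 8.009 × (0.8177 − 0.4984) + 3.99 × 0.4984 = 2.557 + 1.988 = 4.546 mg/L.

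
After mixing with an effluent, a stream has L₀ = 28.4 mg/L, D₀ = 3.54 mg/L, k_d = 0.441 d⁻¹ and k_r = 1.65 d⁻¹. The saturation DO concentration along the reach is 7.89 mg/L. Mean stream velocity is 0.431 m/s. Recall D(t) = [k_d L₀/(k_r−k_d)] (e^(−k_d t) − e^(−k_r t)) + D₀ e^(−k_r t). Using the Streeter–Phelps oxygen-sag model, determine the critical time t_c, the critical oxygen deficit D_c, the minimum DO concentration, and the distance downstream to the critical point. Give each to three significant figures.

With k_r/k_d = 3.741 and 1 − D₀(k_r−k_d)/(k_d L₀) = 0.6583,
t_c = ln(3.741 × 0.6583) / (1.65 − 0.441) = ln(2.463) / 1.209 = 0.9014/1.209 = 0.7455 d.
D_c = (k_d/k_r) L₀ e^(−k_d t_c) = (0.441/1.65) × 28.4 × e^(−0.441×0.7455) = 0.2673 × 28.4 × 0.7198 = 5.464 mg/L.
Minimum DO = C_s − D_c = 7.89 − 5.464 = 2.426 mg/L.
x_c = v t_c = 0.431 m/s × 0.7455 d × 86400 s/d = 27760 m ≈ 27.8 km.

t_c ≈ 0.746 d; D_c ≈ 5.46 mg/L; min DO ≈ 2.43 mg/L; x_c ≈ 27.8 km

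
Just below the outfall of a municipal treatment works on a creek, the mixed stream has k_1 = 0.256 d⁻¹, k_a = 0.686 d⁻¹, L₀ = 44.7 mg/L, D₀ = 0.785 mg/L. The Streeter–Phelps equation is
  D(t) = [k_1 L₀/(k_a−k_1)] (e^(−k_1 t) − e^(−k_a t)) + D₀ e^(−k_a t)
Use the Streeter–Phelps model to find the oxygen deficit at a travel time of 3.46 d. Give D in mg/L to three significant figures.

D ≈ 8.57 mg/L

k_1 L₀/(k_a−k_1) = 0.256×44.7/(0.686−0.256) = 11.44/0.4300 = 26.61 mg/L.
e^(−k_1 t) = e^(−0.256×3.460) = 0.4124; e^(−k_a t) = e^(−0.686×3.460) = 0.09315.
D = 26.61 × (0.4124 − 0.09315) + 0.785 × 0.09315 = 8.496 + 0.07312 = 8.569 mg/L.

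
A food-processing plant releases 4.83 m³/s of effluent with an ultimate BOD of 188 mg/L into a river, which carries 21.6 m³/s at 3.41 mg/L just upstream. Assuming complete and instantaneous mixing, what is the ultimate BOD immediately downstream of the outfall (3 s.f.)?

37.1 mg/L

Flow-weighted mixing: C = (Q_r C_r + Q_w C_w)/(Q_r + Q_w)
= (21.6×3.41 + 4.83×188)/(21.6 + 4.83) = 981.7/26.43 = 37.14 mg/L.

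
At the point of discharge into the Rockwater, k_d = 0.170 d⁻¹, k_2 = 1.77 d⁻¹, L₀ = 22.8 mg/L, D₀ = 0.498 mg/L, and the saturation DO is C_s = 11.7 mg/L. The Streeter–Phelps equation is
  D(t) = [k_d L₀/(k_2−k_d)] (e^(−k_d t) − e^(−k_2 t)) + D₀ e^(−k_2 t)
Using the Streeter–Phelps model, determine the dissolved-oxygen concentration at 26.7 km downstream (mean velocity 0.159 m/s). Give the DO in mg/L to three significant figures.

DO ≈ 10.0 mg/L

Travel time t = x/v = 26.7 km / (0.159 m/s) = 26700 m / 0.159 m/s = 167900 s = 1.944 d.
k_d L₀/(k_2−k_d) = 0.170×22.8/(1.77−0.170) = 3.876/1.600 = 2.422 mg/L.
e^(−k_d t) = e^(−0.170×1.944) = 0.7186; e^(−k_2 t) = e^(−1.77×1.944) = 0.03206.
D = 2.422 × (0.7186 − 0.03206) + 0.498 × 0.03206 = 1.663 + 0.01597 = 1.679 mg/L.
DO = C_s − D = 11.7 − 1.679 = 10.02 mg/L.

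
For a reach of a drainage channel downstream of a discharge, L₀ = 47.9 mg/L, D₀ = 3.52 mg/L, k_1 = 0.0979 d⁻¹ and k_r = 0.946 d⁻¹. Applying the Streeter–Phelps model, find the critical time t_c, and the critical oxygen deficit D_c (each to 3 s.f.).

With k_r/k_1 = 9.663 and 1 − D₀(k_r−k_1)/(k_1 L₀) = 0.3634,
t_c = ln(9.663 × 0.3634) / (0.946 − 0.0979) = ln(3.511) / 0.8481 = 1.256/0.8481 = 1.481 d.
L(t_c) = L₀ e^(−k_1 t_c) = 47.9 × 0.8650 = 41.44 mg/L, and at the critical point k_r D_c = k_1 L, so D_c = (0.0979/0.946) × 41.44 = 4.288 mg/L.

t_c ≈ 1.48 d; D_c ≈ 4.29 mg/L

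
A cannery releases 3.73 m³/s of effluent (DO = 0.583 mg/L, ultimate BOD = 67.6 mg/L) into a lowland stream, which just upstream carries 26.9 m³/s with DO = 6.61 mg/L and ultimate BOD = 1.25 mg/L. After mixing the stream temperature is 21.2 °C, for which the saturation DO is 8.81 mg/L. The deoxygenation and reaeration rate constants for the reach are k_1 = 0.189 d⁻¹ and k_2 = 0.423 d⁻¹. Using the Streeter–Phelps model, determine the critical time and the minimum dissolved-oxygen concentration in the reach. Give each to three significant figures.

t_c ≈ 1.34 d; minimum DO ≈ 5.57 mg/L

Mixed DO = (26.9×6.61 + 3.73×0.583)/(26.9+3.73) = 180.0/30.63 = 5.876 mg/L.
Mixed L₀ = (26.9×1.25 + 3.73×67.6)/(30.63) = 285.8/30.63 = 9.330 mg/L.
Initial deficit D₀ = C_s − DO₀ = 8.81 − 5.876 = 2.934 mg/L.
t_c = (1/0.2340) ln[(0.423/0.189)(1 − 2.934×0.2340/(0.189×9.330))] = 4.274 × ln(1.367) = 1.335 d.
D_c = (0.189/0.423) × 9.330 × e^(−0.189×1.335) = 0.4468 × 9.330 × 0.7770 = 3.239 mg/L.
Minimum DO = 8.81 − 3.239 = 5.571 mg/L.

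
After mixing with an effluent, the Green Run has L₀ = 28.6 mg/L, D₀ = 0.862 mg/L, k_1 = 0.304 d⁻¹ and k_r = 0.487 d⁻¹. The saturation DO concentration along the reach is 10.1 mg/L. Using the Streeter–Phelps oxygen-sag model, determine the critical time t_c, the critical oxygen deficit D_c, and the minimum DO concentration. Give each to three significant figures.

With k_r/k_1 = 1.602 and 1 − D₀(k_r−k_1)/(k_1 L₀) = 0.9819,
t_c = ln(1.602 × 0.9819) / (0.487 − 0.304) = ln(1.573) / 0.1830 = 0.4529/0.1830 = 2.475 d.
D_c = (k_1/k_r) L₀ e^(−k_1 t_c) = (0.304/0.487) × 28.6 × e^(−0.304×2.475) = 0.6242 × 28.6 × 0.4712 = 8.413 mg/L.
Minimum DO = C_s − D_c = 10.1 − 8.413 = 1.687 mg/L.

t_c ≈ 2.48 d; D_c ≈ 8.41 mg/L; min DO ≈ 1.69 mg/L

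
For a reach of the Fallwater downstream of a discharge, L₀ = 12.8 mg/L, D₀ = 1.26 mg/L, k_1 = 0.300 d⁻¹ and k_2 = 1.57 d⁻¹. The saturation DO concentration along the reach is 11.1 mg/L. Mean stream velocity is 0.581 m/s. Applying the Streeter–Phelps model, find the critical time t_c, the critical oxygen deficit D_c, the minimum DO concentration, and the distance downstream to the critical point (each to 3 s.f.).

With k_2/k_1 = 5.233 and 1 − D₀(k_2−k_1)/(k_1 L₀) = 0.5833,
t_c = ln(5.233 × 0.5833) / (1.57 − 0.300) = ln(3.053) / 1.270 = 1.116/1.270 = 0.8787 d.
L(t_c) = L₀ e^(−k_1 t_c) = 12.8 × 0.7683 = 9.834 mg/L, and at the critical point k_2 D_c = k_1 L, so D_c = (0.300/1.57) × 9.834 = 1.879 mg/L.
Minimum DO = C_s − D_c = 11.1 − 1.879 = 9.221 mg/L.
x_c = v t_c = 0.581 m/s × 0.8787 d × 86400 s/d = 44110 m ≈ 44.1 km.

t_c ≈ 0.879 d; D_c ≈ 1.88 mg/L; min DO ≈ 9.22 mg/L; x_c ≈ 44.1 km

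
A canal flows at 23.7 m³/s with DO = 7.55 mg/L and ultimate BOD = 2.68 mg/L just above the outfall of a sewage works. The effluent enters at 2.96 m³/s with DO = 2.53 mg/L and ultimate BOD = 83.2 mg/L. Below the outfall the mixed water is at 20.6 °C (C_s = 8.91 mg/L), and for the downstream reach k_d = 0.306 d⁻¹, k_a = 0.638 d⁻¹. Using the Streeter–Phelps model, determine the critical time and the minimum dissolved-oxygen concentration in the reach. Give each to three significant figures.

Mixed DO = (23.7×7.55 + 2.96×2.53)/(23.7+2.96) = 186.4/26.66 = 6.993 mg/L.
Mixed L₀ = (23.7×2.68 + 2.96×83.2)/(26.66) = 309.8/26.66 = 11.62 mg/L.
Initial deficit D₀ = C_s − DO₀ = 8.91 − 6.993 = 1.917 mg/L.
t_c = (1/0.3320) ln[(0.638/0.306)(1 − 1.917×0.3320/(0.306×11.62))] = 3.012 × ln(1.712) = 1.619 d.
D_c = (0.306/0.638) × 11.62 × e^(−0.306×1.619) = 0.4796 × 11.62 × 0.6093 = 3.396 mg/L.
Minimum DO = 8.91 − 3.396 = 5.514 mg/L.

t_c ≈ 1.62 d; minimum DO ≈ 5.51 mg/L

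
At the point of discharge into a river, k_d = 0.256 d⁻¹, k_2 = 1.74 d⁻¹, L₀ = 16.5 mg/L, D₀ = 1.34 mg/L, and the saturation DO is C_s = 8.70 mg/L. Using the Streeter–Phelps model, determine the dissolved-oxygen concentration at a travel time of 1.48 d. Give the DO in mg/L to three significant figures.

k_d L₀/(k_2−k_d) = 0.256×16.5/(1.74−0.256) = 4.224/1.484 = 2.846 mg/L.
e^(−k_d t) = e^(−0.256×1.480) = 0.6846; e^(−k_2 t) = e^(−1.74×1.480) = 0.07614.
D = 2.846 × (0.6846 − 0.07614) + 1.34 × 0.07614 = 1.732 + 0.1020 = 1.834 mg/L.
DO = C_s − D = 8.70 − 1.834 = 6.866 mg/L.

DO ≈ 6.87 mg/L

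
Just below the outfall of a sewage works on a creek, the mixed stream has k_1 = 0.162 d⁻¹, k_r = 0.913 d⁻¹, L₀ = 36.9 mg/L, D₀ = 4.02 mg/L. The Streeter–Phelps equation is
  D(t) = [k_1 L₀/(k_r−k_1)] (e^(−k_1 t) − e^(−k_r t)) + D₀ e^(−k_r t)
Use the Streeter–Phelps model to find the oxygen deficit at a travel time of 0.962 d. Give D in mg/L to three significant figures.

k_1 L₀/(k_r−k_1) = 0.162×36.9/(0.913−0.162) = 5.978/0.7510 = 7.960 mg/L.
e^(−k_1 t) = e^(−0.162×0.9620) = 0.8557; e^(−k_r t) = e^(−0.913×0.9620) = 0.4155.
D = 7.960 × (0.8557 − 0.4155) + 4.02 × 0.4155 = 3.504 + 1.670 = 5.174 mg/L.

D ≈ 5.17 mg/L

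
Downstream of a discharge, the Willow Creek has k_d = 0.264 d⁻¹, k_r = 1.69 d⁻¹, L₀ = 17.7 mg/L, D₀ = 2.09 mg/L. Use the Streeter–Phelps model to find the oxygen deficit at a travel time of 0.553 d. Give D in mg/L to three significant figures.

D ≈ 2.37 mg/L

k_d L₀/(k_r−k_d) = 0.264×17.7/(1.69−0.264) = 4.673/1.426 = 3.277 mg/L.
e^(−k_d t) = e^(−0.264×0.5530) = 0.8642; e^(−k_r t) = e^(−1.69×0.5530) = 0.3928.
D = 3.277 × (0.8642 − 0.3928) + 2.09 × 0.3928 = 1.545 + 0.8209 = 2.366 mg/L.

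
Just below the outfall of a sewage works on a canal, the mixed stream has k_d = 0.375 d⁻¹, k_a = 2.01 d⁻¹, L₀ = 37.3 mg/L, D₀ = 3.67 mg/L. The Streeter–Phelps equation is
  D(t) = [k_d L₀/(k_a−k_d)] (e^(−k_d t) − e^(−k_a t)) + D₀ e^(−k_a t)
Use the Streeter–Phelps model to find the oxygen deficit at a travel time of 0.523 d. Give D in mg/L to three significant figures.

D ≈ 5.32 mg/L

k_d L₀/(k_a−k_d) = 0.375×37.3/(2.01−0.375) = 13.99/1.635 = 8.555 mg/L.
e^(−k_d t) = e^(−0.375×0.5230) = 0.8219; e^(−k_a t) = e^(−2.01×0.5230) = 0.3495.
D = 8.555 × (0.8219 − 0.3495) + 3.67 × 0.3495 = 4.041 + 1.283 = 5.324 mg/L.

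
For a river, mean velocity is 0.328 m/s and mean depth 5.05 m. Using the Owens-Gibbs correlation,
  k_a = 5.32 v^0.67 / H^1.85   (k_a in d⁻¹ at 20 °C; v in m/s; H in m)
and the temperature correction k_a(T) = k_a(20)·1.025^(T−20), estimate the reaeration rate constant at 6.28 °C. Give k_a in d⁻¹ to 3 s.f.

k_a(20) = 5.32 × 0.328^0.67 / 5.05^1.85 = 5.32 × 0.4738 / 20.00 = 0.1260 d⁻¹.
k_a(6.28) = 0.1260 × 1.025^(6.28−20) = 0.1260 × 0.7126 = 0.08981 d⁻¹.

k_a ≈ 0.0898 d⁻¹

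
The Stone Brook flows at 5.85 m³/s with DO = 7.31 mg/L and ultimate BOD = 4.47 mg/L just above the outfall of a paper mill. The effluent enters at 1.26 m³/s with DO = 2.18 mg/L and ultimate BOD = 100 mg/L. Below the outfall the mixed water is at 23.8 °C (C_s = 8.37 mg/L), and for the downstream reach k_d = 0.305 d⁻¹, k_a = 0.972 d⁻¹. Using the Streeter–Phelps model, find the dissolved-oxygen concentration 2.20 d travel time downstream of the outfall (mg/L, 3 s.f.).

DO ≈ 4.29 mg/L

Mixed DO = (5.85×7.31 + 1.26×2.18)/(5.85+1.26) = 45.51/7.110 = 6.401 mg/L.
Mixed L₀ = (5.85×4.47 + 1.26×100)/(7.110) = 152.1/7.110 = 21.40 mg/L.
Initial deficit D₀ = C_s − DO₀ = 8.37 − 6.401 = 1.969 mg/L.
D(2.20) = [0.305×21.40/(0.972−0.305)](e^(−0.305×2.20) − e^(−0.972×2.20)) + 1.969 e^(−0.972×2.20)
= 9.785 × (0.5112 − 0.1178) + 1.969 × 0.1178 = 4.081 mg/L.
DO = 8.37 − 4.081 = 4.289 mg/L.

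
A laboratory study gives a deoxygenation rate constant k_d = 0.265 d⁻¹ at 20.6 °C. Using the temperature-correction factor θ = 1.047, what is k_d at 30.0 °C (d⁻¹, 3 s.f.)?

k_d ≈ 0.408 d⁻¹

k_d(T₂) = k_d(T₁) · θ^(T₂−T₁) = 0.265 × 1.047^(30.0−20.6)
= 0.265 × 1.047^9.40 = 0.265 × 1.540 = 0.4081 d⁻¹.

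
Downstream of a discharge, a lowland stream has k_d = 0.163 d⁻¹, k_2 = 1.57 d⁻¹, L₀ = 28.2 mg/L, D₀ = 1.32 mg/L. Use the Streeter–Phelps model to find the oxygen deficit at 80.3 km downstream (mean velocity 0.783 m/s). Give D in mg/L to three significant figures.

Travel time t = x/v = 80.3 km / (0.783 m/s) = 80300 m / 0.783 m/s = 102600 s = 1.187 d.
k_d L₀/(k_2−k_d) = 0.163×28.2/(1.57−0.163) = 4.597/1.407 = 3.267 mg/L.
e^(−k_d t) = e^(−0.163×1.187) = 0.8241; e^(−k_2 t) = e^(−1.57×1.187) = 0.1551.
D = 3.267 × (0.8241 − 0.1551) + 1.32 × 0.1551 = 2.185 + 0.2048 = 2.390 mg/L.

D ≈ 2.39 mg/L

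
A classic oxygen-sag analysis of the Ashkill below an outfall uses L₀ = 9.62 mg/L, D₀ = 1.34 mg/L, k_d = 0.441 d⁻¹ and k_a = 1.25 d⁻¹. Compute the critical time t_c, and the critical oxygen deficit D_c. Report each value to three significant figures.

t_c ≈ 0.923 d; D_c ≈ 2.26 mg/L

t_c = [1/(k_a−k_d)] ln[(k_a/k_d)(1 − D₀(k_a−k_d)/(k_d L₀))]
= [1/(1.25−0.441)] ln[(1.25/0.441)(1 − 1.34×0.8090/(0.441×9.62))]
= (1/0.8090) ln[2.834 × 0.7445] = 1.236 × ln(2.110) = 1.236 × 0.7468 = 0.9231 d.
D_c = (k_d/k_a) L₀ e^(−k_d t_c) = (0.441/1.25) × 9.62 × e^(−0.441×0.9231) = 0.3528 × 9.62 × 0.6656 = 2.259 mg/L.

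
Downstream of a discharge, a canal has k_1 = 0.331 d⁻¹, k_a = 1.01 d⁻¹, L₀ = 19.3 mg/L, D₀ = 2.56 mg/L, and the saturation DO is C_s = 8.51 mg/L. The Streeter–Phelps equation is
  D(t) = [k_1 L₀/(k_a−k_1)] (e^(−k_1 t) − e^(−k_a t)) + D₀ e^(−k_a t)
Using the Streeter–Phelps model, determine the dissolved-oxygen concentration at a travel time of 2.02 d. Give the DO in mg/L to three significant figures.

DO ≈ 4.58 mg/L

k_1 L₀/(k_a−k_1) = 0.331×19.3/(1.01−0.331) = 6.388/0.6790 = 9.408 mg/L.
e^(−k_1 t) = e^(−0.331×2.020) = 0.5124; e^(−k_a t) = e^(−1.01×2.020) = 0.1300.
D = 9.408 × (0.5124 − 0.1300) + 2.56 × 0.1300 = 3.598 + 0.3328 = 3.931 mg/L.
DO = C_s − D = 8.51 − 3.931 = 4.579 mg/L.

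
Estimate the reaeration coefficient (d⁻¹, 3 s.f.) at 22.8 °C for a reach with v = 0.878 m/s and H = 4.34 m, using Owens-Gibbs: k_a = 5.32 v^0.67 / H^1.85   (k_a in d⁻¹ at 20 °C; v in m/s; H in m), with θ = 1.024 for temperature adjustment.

k_a ≈ 0.345 d⁻¹

k_a(20) = 5.32 × 0.878^0.67 / 4.34^1.85 = 5.32 × 0.9165 / 15.11 = 0.3226 d⁻¹.
k_a(22.8) = 0.3226 × 1.024^(22.8−20) = 0.3226 × 1.069 = 0.3448 d⁻¹.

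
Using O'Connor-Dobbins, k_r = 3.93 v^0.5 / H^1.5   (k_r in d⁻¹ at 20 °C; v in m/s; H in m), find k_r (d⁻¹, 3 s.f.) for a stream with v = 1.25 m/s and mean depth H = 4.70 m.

k_r ≈ 0.431 d⁻¹

k_r = 3.93 × 1.25^0.5 / 4.70^1.5 = 3.93 × 1.118 / 10.19 = 0.4312 d⁻¹.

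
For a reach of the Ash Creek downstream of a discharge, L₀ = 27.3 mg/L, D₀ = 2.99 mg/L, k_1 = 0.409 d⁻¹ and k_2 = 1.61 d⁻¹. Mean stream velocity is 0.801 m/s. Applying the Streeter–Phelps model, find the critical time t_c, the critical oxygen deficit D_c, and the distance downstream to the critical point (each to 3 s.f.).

At the critical point dD/dt = 0, so k_1 L₀ e^(−k_1 t) = k_2 D. Substituting D(t) from the Streeter–Phelps equation and solving for t gives
t_c = ln[(k_2/k_1)(1 − D₀(k_2−k_1)/(k_1 L₀))] / (k_2−k_1).
Here k_2−k_1 = 1.201 d⁻¹ and 1 − D₀(k_2−k_1)/(k_1 L₀) = 1 − 2.99×1.201/(0.409×27.3) = 0.6784, so
t_c = ln(3.936 × 0.6784) / 1.201 = 0.9822 / 1.201 = 0.8179 d.
L(t_c) = L₀ e^(−k_1 t_c) = 27.3 × 0.7157 = 19.54 mg/L, and at the critical point k_2 D_c = k_1 L, so D_c = (0.409/1.61) × 19.54 = 4.963 mg/L.
x_c = v t_c = 0.801 m/s × 0.8179 d × 86400 s/d = 56600 m ≈ 56.6 km.

t_c ≈ 0.818 d; D_c ≈ 4.96 mg/L; x_c ≈ 56.6 km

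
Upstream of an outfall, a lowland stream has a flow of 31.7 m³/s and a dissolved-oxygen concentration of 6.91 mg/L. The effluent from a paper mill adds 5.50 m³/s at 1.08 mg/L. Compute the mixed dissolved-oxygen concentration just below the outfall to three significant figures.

6.05 mg/L

Flow-weighted mixing: C = (Q_r C_r + Q_w C_w)/(Q_r + Q_w)
= (31.7×6.91 + 5.50×1.08)/(31.7 + 5.50) = 225.0/37.20 = 6.048 mg/L.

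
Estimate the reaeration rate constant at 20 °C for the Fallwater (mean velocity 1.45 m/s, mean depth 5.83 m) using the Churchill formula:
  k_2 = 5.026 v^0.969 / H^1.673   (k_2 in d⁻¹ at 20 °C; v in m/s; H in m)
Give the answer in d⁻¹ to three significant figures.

k_2 = 5.026 × 1.45^0.969 / 5.83^1.673 = 5.026 × 1.433 / 19.10 = 0.3772 d⁻¹.

k_2 ≈ 0.377 d⁻¹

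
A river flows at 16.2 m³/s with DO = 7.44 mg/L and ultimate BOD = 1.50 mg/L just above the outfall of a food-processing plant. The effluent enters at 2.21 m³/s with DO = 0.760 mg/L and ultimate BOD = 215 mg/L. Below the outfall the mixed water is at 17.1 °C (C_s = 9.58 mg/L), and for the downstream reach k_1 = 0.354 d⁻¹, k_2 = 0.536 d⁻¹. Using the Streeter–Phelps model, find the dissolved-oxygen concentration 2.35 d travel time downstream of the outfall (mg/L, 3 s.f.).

DO ≈ 0.753 mg/L

Mixed DO = (16.2×7.44 + 2.21×0.760)/(16.2+2.21) = 122.2/18.41 = 6.638 mg/L.
Mixed L₀ = (16.2×1.50 + 2.21×215)/(18.41) = 499.4/18.41 = 27.13 mg/L.
Initial deficit D₀ = C_s − DO₀ = 9.58 − 6.638 = 2.942 mg/L.
D(2.35) = [0.354×27.13/(0.536−0.354)](e^(−0.354×2.35) − e^(−0.536×2.35)) + 2.942 e^(−0.536×2.35)
= 52.77 × (0.4352 − 0.2838) + 2.942 × 0.2838 = 8.827 mg/L.
DO = 9.58 − 8.827 = 0.7533 mg/L.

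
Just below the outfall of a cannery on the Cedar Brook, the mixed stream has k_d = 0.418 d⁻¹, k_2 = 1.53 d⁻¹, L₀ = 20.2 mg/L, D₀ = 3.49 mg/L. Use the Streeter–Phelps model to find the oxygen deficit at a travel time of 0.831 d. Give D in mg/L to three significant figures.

k_d L₀/(k_2−k_d) = 0.418×20.2/(1.53−0.418) = 8.444/1.112 = 7.593 mg/L.
e^(−k_d t) = e^(−0.418×0.8310) = 0.7066; e^(−k_2 t) = e^(−1.53×0.8310) = 0.2804.
D = 7.593 × (0.7066 − 0.2804) + 3.49 × 0.2804 = 3.236 + 0.9787 = 4.214 mg/L.

D ≈ 4.21 mg/L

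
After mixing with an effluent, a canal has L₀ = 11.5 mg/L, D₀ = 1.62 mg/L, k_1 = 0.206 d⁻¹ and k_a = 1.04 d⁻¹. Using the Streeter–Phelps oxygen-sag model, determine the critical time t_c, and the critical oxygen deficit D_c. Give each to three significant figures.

t_c ≈ 0.929 d; D_c ≈ 1.88 mg/L

With k_a/k_1 = 5.049 and 1 − D₀(k_a−k_1)/(k_1 L₀) = 0.4297,
t_c = ln(5.049 × 0.4297) / (1.04 − 0.206) = ln(2.169) / 0.8340 = 0.7744/0.8340 = 0.9285 d.
L(t_c) = L₀ e^(−k_1 t_c) = 11.5 × 0.8259 = 9.498 mg/L, and at the critical point k_a D_c = k_1 L, so D_c = (0.206/1.04) × 9.498 = 1.881 mg/L.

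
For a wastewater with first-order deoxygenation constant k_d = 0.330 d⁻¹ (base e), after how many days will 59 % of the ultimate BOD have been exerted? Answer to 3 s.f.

y/L₀ = 1 − e^(−k_d t) = 0.59 ⇒ e^(−k_d t) = 0.410
t = −ln(0.410) / 0.330 = 0.8916 / 0.330 = 2.702 d.

t ≈ 2.70 d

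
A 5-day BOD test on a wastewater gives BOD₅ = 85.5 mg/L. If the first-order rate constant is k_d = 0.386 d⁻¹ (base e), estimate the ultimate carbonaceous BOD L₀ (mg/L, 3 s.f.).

BOD₅ = L₀(1 − e^(−5k_d)) ⇒ L₀ = BOD₅ / (1 − e^(−5×0.386))
= 85.5 / (1 − 0.1451) = 85.5 / 0.8549 = 100.0 mg/L.

L₀ ≈ 100 mg/L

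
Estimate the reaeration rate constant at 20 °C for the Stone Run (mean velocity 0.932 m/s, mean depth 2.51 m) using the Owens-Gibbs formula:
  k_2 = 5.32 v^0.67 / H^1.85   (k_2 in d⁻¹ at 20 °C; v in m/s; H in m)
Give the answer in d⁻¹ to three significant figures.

k_2 = 5.32 × 0.932^0.67 / 2.51^1.85 = 5.32 × 0.9539 / 5.488 = 0.9247 d⁻¹.

k_2 ≈ 0.925 d⁻¹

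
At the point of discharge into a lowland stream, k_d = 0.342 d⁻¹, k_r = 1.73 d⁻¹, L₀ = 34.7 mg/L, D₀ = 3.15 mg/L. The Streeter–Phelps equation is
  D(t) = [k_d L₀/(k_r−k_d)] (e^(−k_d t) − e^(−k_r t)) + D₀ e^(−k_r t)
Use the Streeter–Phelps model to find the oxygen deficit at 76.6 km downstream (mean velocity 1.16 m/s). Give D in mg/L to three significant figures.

D ≈ 5.14 mg/L

Travel time t = x/v = 76.6 km / (1.16 m/s) = 76600 m / 1.16 m/s = 66030 s = 0.7643 d.
k_d L₀/(k_r−k_d) = 0.342×34.7/(1.73−0.342) = 11.87/1.388 = 8.550 mg/L.
e^(−k_d t) = e^(−0.342×0.7643) = 0.7700; e^(−k_r t) = e^(−1.73×0.7643) = 0.2665.
D = 8.550 × (0.7700 − 0.2665) + 3.15 × 0.2665 = 4.304 + 0.8396 = 5.144 mg/L.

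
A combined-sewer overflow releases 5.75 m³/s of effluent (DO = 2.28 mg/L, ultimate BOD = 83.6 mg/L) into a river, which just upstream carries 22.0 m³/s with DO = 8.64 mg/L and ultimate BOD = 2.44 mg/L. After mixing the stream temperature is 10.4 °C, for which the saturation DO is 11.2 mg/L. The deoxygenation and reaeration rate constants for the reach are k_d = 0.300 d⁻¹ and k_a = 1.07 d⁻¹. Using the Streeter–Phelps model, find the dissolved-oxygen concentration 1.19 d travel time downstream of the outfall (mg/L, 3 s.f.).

Mixed DO = (22.0×8.64 + 5.75×2.28)/(22.0+5.75) = 203.2/27.75 = 7.322 mg/L.
Mixed L₀ = (22.0×2.44 + 5.75×83.6)/(27.75) = 534.4/27.75 = 19.26 mg/L.
Initial deficit D₀ = C_s − DO₀ = 11.2 − 7.322 = 3.878 mg/L.
D(1.19) = [0.300×19.26/(1.07−0.300)](e^(−0.300×1.19) − e^(−1.07×1.19)) + 3.878 e^(−1.07×1.19)
= 7.503 × (0.6998 − 0.2799) + 3.878 × 0.2799 = 4.236 mg/L.
DO = 11.2 − 4.236 = 6.964 mg/L.

DO ≈ 6.96 mg/L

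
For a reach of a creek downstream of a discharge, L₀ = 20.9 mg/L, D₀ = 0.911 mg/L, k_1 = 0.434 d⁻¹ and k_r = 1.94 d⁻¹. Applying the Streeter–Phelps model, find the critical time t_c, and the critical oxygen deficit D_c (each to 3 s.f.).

With k_r/k_1 = 4.470 and 1 − D₀(k_r−k_1)/(k_1 L₀) = 0.8487,
t_c = ln(4.470 × 0.8487) / (1.94 − 0.434) = ln(3.794) / 1.506 = 1.333/1.506 = 0.8854 d.
L(t_c) = L₀ e^(−k_1 t_c) = 20.9 × 0.6810 = 14.23 mg/L, and at the critical point k_r D_c = k_1 L, so D_c = (0.434/1.94) × 14.23 = 3.184 mg/L.

t_c ≈ 0.885 d; D_c ≈ 3.18 mg/L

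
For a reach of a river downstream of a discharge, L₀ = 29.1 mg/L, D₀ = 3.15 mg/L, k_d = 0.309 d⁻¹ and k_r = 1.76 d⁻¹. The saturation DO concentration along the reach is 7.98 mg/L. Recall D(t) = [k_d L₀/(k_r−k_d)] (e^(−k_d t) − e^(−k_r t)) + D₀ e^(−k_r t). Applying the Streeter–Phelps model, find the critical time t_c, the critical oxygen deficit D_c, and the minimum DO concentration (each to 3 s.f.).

At the critical point dD/dt = 0, so k_d L₀ e^(−k_d t) = k_r D. Substituting D(t) from the Streeter–Phelps equation and solving for t gives
t_c = ln[(k_r/k_d)(1 − D₀(k_r−k_d)/(k_d L₀))] / (k_r−k_d).
Here k_r−k_d = 1.451 d⁻¹ and 1 − D₀(k_r−k_d)/(k_d L₀) = 1 − 3.15×1.451/(0.309×29.1) = 0.4917, so
t_c = ln(5.696 × 0.4917) / 1.451 = 1.030 / 1.451 = 0.7097 d.
L(t_c) = L₀ e^(−k_d t_c) = 29.1 × 0.8031 = 23.37 mg/L, and at the critical point k_r D_c = k_d L, so D_c = (0.309/1.76) × 23.37 = 4.103 mg/L.
Minimum DO = C_s − D_c = 7.98 − 4.103 = 3.877 mg/L.

t_c ≈ 0.710 d; D_c ≈ 4.10 mg/L; min DO ≈ 3.88 mg/L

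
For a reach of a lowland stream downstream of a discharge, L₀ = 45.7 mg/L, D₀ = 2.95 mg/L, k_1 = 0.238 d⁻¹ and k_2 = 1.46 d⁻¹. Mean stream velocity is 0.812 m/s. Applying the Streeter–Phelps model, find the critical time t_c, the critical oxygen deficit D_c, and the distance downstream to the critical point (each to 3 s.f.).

t_c ≈ 1.15 d; D_c ≈ 5.66 mg/L; x_c ≈ 81.0 km

t_c = [1/(k_2−k_1)] ln[(k_2/k_1)(1 − D₀(k_2−k_1)/(k_1 L₀))]
= [1/(1.46−0.238)] ln[(1.46/0.238)(1 − 2.95×1.222/(0.238×45.7))]
= (1/1.222) ln[6.134 × 0.6686] = 0.8183 × ln(4.101) = 0.8183 × 1.411 = 1.155 d.
D_c = (k_1/k_2) L₀ e^(−k_1 t_c) = (0.238/1.46) × 45.7 × e^(−0.238×1.155) = 0.1630 × 45.7 × 0.7597 = 5.659 mg/L.
x_c = v t_c = 0.812 m/s × 1.155 d × 86400 s/d = 81020 m ≈ 81.0 km.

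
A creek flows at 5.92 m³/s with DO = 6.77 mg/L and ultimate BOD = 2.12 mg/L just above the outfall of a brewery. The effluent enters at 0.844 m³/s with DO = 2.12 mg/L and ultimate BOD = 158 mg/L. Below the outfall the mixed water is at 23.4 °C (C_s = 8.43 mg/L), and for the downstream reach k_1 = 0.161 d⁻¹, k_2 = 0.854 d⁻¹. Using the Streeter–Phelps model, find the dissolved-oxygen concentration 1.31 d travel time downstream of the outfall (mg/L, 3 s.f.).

Mixed DO = (5.92×6.77 + 0.844×2.12)/(5.92+0.844) = 41.87/6.764 = 6.190 mg/L.
Mixed L₀ = (5.92×2.12 + 0.844×158)/(6.764) = 145.9/6.764 = 21.57 mg/L.
Initial deficit D₀ = C_s − DO₀ = 8.43 − 6.190 = 2.240 mg/L.
D(1.31) = [0.161×21.57/(0.854−0.161)](e^(−0.161×1.31) − e^(−0.854×1.31)) + 2.240 e^(−0.854×1.31)
= 5.011 × (0.8098 − 0.3267) + 2.240 × 0.3267 = 3.153 mg/L.
DO = 8.43 − 3.153 = 5.277 mg/L.

DO ≈ 5.28 mg/L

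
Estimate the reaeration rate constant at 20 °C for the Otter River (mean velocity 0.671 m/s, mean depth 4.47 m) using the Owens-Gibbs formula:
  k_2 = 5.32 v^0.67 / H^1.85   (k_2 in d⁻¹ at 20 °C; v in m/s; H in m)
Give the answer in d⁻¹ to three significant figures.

k_2 ≈ 0.255 d⁻¹

k_2 = 5.32 × 0.671^0.67 / 4.47^1.85 = 5.32 × 0.7654 / 15.96 = 0.2551 d⁻¹.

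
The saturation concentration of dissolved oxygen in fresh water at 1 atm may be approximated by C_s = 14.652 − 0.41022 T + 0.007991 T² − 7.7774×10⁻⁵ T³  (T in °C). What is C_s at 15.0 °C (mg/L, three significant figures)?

C_s ≈ 10.0 mg/L

C_s = 14.652 − 0.41022×15.0 + 0.007991×15.0² − 7.7774×10⁻⁵×15.0³ = 10.03 mg/L.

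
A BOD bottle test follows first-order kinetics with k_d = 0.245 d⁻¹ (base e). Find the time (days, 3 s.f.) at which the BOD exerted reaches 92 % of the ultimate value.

y/L₀ = 1 − e^(−k_d t) = 0.92 ⇒ e^(−k_d t) = 0.0800
t = −ln(0.0800) / 0.245 = 2.526 / 0.245 = 10.31 d.

t ≈ 10.3 d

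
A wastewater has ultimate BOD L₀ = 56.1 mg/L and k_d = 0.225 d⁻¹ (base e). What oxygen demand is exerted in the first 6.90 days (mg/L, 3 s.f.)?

y ≈ 44.2 mg/L

y_t = L₀(1 − e^(−k_d t)) = 56.1 × (1 − e^(−0.225×6.90))
= 56.1 × (1 − 0.2117) = 56.1 × 0.7883 = 44.22 mg/L.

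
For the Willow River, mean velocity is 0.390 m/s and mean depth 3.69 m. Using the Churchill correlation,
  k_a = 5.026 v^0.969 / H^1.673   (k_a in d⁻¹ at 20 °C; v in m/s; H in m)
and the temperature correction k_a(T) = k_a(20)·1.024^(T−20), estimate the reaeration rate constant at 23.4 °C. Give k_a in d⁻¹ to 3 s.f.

k_a ≈ 0.246 d⁻¹

k_a(20) = 5.026 × 0.390^0.969 / 3.69^1.673 = 5.026 × 0.4016 / 8.885 = 0.2272 d⁻¹.
k_a(23.4) = 0.2272 × 1.024^(23.4−20) = 0.2272 × 1.084 = 0.2462 d⁻¹.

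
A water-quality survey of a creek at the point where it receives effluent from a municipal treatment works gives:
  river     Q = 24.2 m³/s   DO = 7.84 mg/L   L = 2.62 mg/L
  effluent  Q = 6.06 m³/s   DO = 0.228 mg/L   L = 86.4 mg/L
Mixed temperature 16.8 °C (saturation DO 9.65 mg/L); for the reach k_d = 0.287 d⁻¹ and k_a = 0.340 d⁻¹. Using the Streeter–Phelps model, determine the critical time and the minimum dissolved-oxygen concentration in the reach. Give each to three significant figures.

t_c ≈ 2.59 d; minimum DO ≈ 1.86 mg/L

Mixed DO = (24.2×7.84 + 6.06×0.228)/(24.2+6.06) = 191.1/30.26 = 6.316 mg/L.
Mixed L₀ = (24.2×2.62 + 6.06×86.4)/(30.26) = 587.0/30.26 = 19.40 mg/L.
Initial deficit D₀ = C_s − DO₀ = 9.65 − 6.316 = 3.334 mg/L.
t_c = (1/0.05300) ln[(0.340/0.287)(1 − 3.334×0.05300/(0.287×19.40))] = 18.87 × ln(1.147) = 2.589 d.
D_c = (0.287/0.340) × 19.40 × e^(−0.287×2.589) = 0.8441 × 19.40 × 0.4757 = 7.789 mg/L.
Minimum DO = 9.65 − 7.789 = 1.861 mg/L.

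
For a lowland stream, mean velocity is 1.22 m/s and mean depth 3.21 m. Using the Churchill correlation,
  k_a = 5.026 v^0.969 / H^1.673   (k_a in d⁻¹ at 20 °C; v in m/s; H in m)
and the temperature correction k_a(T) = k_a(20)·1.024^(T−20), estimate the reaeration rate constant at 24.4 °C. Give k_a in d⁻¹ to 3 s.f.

k_a ≈ 0.961 d⁻¹

k_a(20) = 5.026 × 1.22^0.969 / 3.21^1.673 = 5.026 × 1.213 / 7.037 = 0.8660 d⁻¹.
k_a(24.4) = 0.8660 × 1.024^(24.4−20) = 0.8660 × 1.110 = 0.9613 d⁻¹.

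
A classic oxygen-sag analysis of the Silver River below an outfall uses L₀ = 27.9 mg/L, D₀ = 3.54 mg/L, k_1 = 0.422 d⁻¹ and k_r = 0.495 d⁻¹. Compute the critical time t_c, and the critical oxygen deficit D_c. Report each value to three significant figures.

t_c ≈ 1.88 d; D_c ≈ 10.8 mg/L

At the critical point dD/dt = 0, so k_1 L₀ e^(−k_1 t) = k_r D. Substituting D(t) from the Streeter–Phelps equation and solving for t gives
t_c = ln[(k_r/k_1)(1 − D₀(k_r−k_1)/(k_1 L₀))] / (k_r−k_1).
Here k_r−k_1 = 0.07300 d⁻¹ and 1 − D₀(k_r−k_1)/(k_1 L₀) = 1 − 3.54×0.07300/(0.422×27.9) = 0.9781, so
t_c = ln(1.173 × 0.9781) / 0.07300 = 0.1374 / 0.07300 = 1.882 d.
D_c = (k_1/k_r) L₀ e^(−k_1 t_c) = (0.422/0.495) × 27.9 × e^(−0.422×1.882) = 0.8525 × 27.9 × 0.4520 = 10.75 mg/L.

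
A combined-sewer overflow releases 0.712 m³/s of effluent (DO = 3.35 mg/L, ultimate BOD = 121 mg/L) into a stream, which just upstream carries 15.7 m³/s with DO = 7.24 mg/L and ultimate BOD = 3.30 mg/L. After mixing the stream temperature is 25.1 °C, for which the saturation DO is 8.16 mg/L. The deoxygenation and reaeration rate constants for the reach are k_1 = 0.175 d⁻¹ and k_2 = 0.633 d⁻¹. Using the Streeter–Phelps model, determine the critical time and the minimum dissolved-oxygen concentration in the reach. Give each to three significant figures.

Mixed DO = (15.7×7.24 + 0.712×3.35)/(15.7+0.712) = 116.1/16.41 = 7.071 mg/L.
Mixed L₀ = (15.7×3.30 + 0.712×121)/(16.41) = 138.0/16.41 = 8.406 mg/L.
Initial deficit D₀ = C_s − DO₀ = 8.16 − 7.071 = 1.089 mg/L.
t_c = (1/0.4580) ln[(0.633/0.175)(1 − 1.089×0.4580/(0.175×8.406))] = 2.183 × ln(2.391) = 1.903 d.
D_c = (0.175/0.633) × 8.406 × e^(−0.175×1.903) = 0.2765 × 8.406 × 0.7167 = 1.666 mg/L.
Minimum DO = 8.16 − 1.666 = 6.494 mg/L.

t_c ≈ 1.90 d; minimum DO ≈ 6.49 mg/L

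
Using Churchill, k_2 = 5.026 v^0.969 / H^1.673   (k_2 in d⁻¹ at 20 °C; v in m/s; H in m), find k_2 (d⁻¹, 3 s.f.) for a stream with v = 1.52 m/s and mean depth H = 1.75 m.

k_2 ≈ 2.96 d⁻¹

k_2 = 5.026 × 1.52^0.969 / 1.75^1.673 = 5.026 × 1.500 / 2.550 = 2.957 d⁻¹.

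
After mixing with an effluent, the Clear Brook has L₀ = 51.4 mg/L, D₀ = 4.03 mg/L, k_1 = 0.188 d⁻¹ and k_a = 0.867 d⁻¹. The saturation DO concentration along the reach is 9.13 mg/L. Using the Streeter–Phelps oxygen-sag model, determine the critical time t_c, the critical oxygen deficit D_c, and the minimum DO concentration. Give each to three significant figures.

t_c ≈ 1.76 d; D_c ≈ 8.00 mg/L; min DO ≈ 1.13 mg/L

With k_a/k_1 = 4.612 and 1 − D₀(k_a−k_1)/(k_1 L₀) = 0.7168,
t_c = ln(4.612 × 0.7168) / (0.867 − 0.188) = ln(3.306) / 0.6790 = 1.196/0.6790 = 1.761 d.
D_c = (k_1/k_a) L₀ e^(−k_1 t_c) = (0.188/0.867) × 51.4 × e^(−0.188×1.761) = 0.2168 × 51.4 × 0.7182 = 8.004 mg/L.
Minimum DO = C_s − D_c = 9.13 − 8.004 = 1.126 mg/L.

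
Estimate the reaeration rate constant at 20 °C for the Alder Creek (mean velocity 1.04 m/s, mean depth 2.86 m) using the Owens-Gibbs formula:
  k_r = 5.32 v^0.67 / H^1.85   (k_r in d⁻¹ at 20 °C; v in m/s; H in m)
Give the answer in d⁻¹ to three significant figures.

k_r ≈ 0.782 d⁻¹

k_r = 5.32 × 1.04^0.67 / 2.86^1.85 = 5.32 × 1.027 / 6.987 = 0.7817 d⁻¹.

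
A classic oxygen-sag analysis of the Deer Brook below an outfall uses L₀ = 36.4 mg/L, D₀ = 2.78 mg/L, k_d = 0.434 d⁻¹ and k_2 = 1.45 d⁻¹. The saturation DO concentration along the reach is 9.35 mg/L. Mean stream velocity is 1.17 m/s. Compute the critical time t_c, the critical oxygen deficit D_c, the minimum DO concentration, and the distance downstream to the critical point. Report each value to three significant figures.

t_c ≈ 0.993 d; D_c ≈ 7.08 mg/L; min DO ≈ 2.27 mg/L; x_c ≈ 100 km

At the critical point dD/dt = 0, so k_d L₀ e^(−k_d t) = k_2 D. Substituting D(t) from the Streeter–Phelps equation and solving for t gives
t_c = ln[(k_2/k_d)(1 − D₀(k_2−k_d)/(k_d L₀))] / (k_2−k_d).
Here k_2−k_d = 1.016 d⁻¹ and 1 − D₀(k_2−k_d)/(k_d L₀) = 1 − 2.78×1.016/(0.434×36.4) = 0.8212, so
t_c = ln(3.341 × 0.8212) / 1.016 = 1.009 / 1.016 = 0.9934 d.
D_c = (k_d/k_2) L₀ e^(−k_d t_c) = (0.434/1.45) × 36.4 × e^(−0.434×0.9934) = 0.2993 × 36.4 × 0.6498 = 7.079 mg/L.
Minimum DO = C_s − D_c = 9.35 − 7.079 = 2.271 mg/L.
x_c = v t_c = 1.17 m/s × 0.9934 d × 86400 s/d = 100400 m ≈ 100 km.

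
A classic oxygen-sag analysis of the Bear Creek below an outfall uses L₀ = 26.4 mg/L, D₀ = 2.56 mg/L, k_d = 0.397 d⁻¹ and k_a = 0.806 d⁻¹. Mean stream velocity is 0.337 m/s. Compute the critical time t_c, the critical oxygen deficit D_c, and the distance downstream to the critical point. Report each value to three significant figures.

t_c = [1/(k_a−k_d)] ln[(k_a/k_d)(1 − D₀(k_a−k_d)/(k_d L₀))]
= [1/(0.806−0.397)] ln[(0.806/0.397)(1 − 2.56×0.4090/(0.397×26.4))]
= (1/0.4090) ln[2.030 × 0.9001] = 2.445 × ln(1.827) = 2.445 × 0.6029 = 1.474 d.
D_c = (k_d/k_a) L₀ e^(−k_d t_c) = (0.397/0.806) × 26.4 × e^(−0.397×1.474) = 0.4926 × 26.4 × 0.5570 = 7.243 mg/L.
x_c = v t_c = 0.337 m/s × 1.474 d × 86400 s/d = 42920 m ≈ 42.9 km.

t_c ≈ 1.47 d; D_c ≈ 7.24 mg/L; x_c ≈ 42.9 km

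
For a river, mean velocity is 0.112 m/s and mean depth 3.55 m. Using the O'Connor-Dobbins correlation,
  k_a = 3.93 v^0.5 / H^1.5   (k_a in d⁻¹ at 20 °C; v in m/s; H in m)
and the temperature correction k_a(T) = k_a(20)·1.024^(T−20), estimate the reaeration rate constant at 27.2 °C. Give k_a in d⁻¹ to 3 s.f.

k_a(20) = 3.93 × 0.112^0.5 / 3.55^1.5 = 3.93 × 0.3347 / 6.689 = 0.1966 d⁻¹.
k_a(27.2) = 0.1966 × 1.024^(27.2−20) = 0.1966 × 1.186 = 0.2332 d⁻¹.

k_a ≈ 0.233 d⁻¹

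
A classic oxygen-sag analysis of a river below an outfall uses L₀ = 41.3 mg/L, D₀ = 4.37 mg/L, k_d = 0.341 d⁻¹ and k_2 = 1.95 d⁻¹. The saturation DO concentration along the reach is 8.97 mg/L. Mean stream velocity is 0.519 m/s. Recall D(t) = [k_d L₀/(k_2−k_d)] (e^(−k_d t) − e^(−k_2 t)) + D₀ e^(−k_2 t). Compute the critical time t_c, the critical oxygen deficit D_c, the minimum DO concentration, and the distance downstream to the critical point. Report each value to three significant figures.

t_c ≈ 0.654 d; D_c ≈ 5.78 mg/L; min DO ≈ 3.19 mg/L; x_c ≈ 29.3 km

t_c = [1/(k_2−k_d)] ln[(k_2/k_d)(1 − D₀(k_2−k_d)/(k_d L₀))]
= [1/(1.95−0.341)] ln[(1.95/0.341)(1 − 4.37×1.609/(0.341×41.3))]
= (1/1.609) ln[5.718 × 0.5007] = 0.6215 × ln(2.863) = 0.6215 × 1.052 = 0.6538 d.
D_c = (k_d/k_2) L₀ e^(−k_d t_c) = (0.341/1.95) × 41.3 × e^(−0.341×0.6538) = 0.1749 × 41.3 × 0.8001 = 5.779 mg/L.
Minimum DO = C_s − D_c = 8.97 − 5.779 = 3.191 mg/L.
x_c = v t_c = 0.519 m/s × 0.6538 d × 86400 s/d = 29320 m ≈ 29.3 km.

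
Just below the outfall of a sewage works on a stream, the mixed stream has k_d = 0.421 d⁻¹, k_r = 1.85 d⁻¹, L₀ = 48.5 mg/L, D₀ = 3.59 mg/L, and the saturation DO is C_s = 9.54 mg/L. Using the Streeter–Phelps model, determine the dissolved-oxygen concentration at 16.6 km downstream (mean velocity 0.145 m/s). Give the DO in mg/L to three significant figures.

Travel time t = x/v = 16.6 km / (0.145 m/s) = 16600 m / 0.145 m/s = 114500 s = 1.325 d.
k_d L₀/(k_r−k_d) = 0.421×48.5/(1.85−0.421) = 20.42/1.429 = 14.29 mg/L.
e^(−k_d t) = e^(−0.421×1.325) = 0.5724; e^(−k_r t) = e^(−1.85×1.325) = 0.08618.
D = 14.29 × (0.5724 − 0.08618) + 3.59 × 0.08618 = 6.948 + 0.3094 = 7.257 mg/L.
DO = C_s − D = 9.54 − 7.257 = 2.283 mg/L.

DO ≈ 2.28 mg/L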